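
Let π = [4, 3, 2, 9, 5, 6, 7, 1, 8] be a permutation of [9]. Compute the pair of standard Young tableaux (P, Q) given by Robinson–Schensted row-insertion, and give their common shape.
P = [1, 5, 6, 7, 8] / [2, 9] / [3] / [4];  Q = [1, 4, 6, 7, 9] / [2, 5] / [3] / [8];  common shape = (5, 2, 1, 1)

Row-insert the values π_1, π_2, … into P one at a time, bumping the leftmost entry strictly greater than the inserted value down to the next row. The recording tableau Q records, in position (i, j), the step at which that cell was added to P.
  Insert 4 (step 1): P = [4];  Q = [1]
  Insert 3 (step 2): P = [3] / [4];  Q = [1] / [2]
  Insert 2 (step 3): P = [2] / [3] / [4];  Q = [1] / [2] / [3]
  Insert 9 (step 4): P = [2, 9] / [3] / [4];  Q = [1, 4] / [2] / [3]
  Insert 5 (step 5): P = [2, 5] / [3, 9] / [4];  Q = [1, 4] / [2, 5] / [3]
  Insert 6 (step 6): P = [2, 5, 6] / [3, 9] / [4];  Q = [1, 4, 6] / [2, 5] / [3]
  Insert 7 (step 7): P = [2, 5, 6, 7] / [3, 9] / [4];  Q = [1, 4, 6, 7] / [2, 5] / [3]
  Insert 1 (step 8): P = [1, 5, 6, 7] / [2, 9] / [3] / [4];  Q = [1, 4, 6, 7] / [2, 5] / [3] / [8]
  Insert 8 (step 9): P = [1, 5, 6, 7, 8] / [2, 9] / [3] / [4];  Q = [1, 4, 6, 7, 9] / [2, 5] / [3] / [8]
Final shape: (5, 2, 1, 1).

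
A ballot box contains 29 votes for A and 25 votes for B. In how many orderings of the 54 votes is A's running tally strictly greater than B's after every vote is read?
Strict-lead orderings = 124680849918352

Total orderings of the 54 votes with 29 for A: C(54, 29) = 1683191473897752. By the Bertrand ballot formula (Cycle Lemma / reflection principle), the number of orderings in which A is strictly ahead of B throughout is (p − q)/(p + q) · C(p + q, p) = (29 − 25)/(29 + 25) · 1683191473897752 = 124680849918352.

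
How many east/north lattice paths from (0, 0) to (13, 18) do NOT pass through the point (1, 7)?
Number of paths = 195436451

Total paths from (0, 0) to (13, 18): C(31, 13) = 206253075. Paths through (1, 7): (paths (0, 0) → (1, 7)) × (paths (1, 7) → (13, 18)) = C(8, 1) · C(23, 12) = 8 · 1352078 = 10816624. Avoidance count = 206253075 − 10816624 = 195436451.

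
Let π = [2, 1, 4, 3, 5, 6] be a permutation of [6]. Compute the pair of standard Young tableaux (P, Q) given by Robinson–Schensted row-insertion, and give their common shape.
P = [1, 3, 5, 6] / [2, 4];  Q = [1, 3, 5, 6] / [2, 4];  common shape = (4, 2)

Row-insert the values π_1, π_2, … into P one at a time, bumping the leftmost entry strictly greater than the inserted value down to the next row. The recording tableau Q records, in position (i, j), the step at which that cell was added to P.
  Insert 2 (step 1): P = [2];  Q = [1]
  Insert 1 (step 2): P = [1] / [2];  Q = [1] / [2]
  Insert 4 (step 3): P = [1, 4] / [2];  Q = [1, 3] / [2]
  Insert 3 (step 4): P = [1, 3] / [2, 4];  Q = [1, 3] / [2, 4]
  Insert 5 (step 5): P = [1, 3, 5] / [2, 4];  Q = [1, 3, 5] / [2, 4]
  Insert 6 (step 6): P = [1, 3, 5, 6] / [2, 4];  Q = [1, 3, 5, 6] / [2, 4]
Final shape: (4, 2).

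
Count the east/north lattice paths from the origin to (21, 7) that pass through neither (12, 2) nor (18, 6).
Number of paths = 539914

Inclusion–exclusion. Total paths: C(28, 21) = 1184040. Through P₁: C(14, 12)·C(14, 9) = 182182. Through P₂: C(24, 18)·C(4, 3) = 538384. Since P₁ is strictly southwest of P₂, a monotone path through both must visit P₁ then P₂; paths through both = C(14, 12)·C(10, 6)·C(4, 3) = 76440. Avoid both = 1184040 − 182182 − 538384 + 76440 = 539914.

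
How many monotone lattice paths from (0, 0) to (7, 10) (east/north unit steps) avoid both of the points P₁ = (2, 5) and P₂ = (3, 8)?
Number of paths = 12941

Inclusion–exclusion. Total paths: C(17, 7) = 19448. Through P₁: C(7, 2)·C(10, 5) = 5292. Through P₂: C(11, 3)·C(6, 4) = 2475. Since P₁ is strictly southwest of P₂, a monotone path through both must visit P₁ then P₂; paths through both = C(7, 2)·C(4, 1)·C(6, 4) = 1260. Avoid both = 19448 − 5292 − 2475 + 1260 = 12941.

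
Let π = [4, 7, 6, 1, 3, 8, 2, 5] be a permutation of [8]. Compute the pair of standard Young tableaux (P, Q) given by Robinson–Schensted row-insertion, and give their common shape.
P = [1, 2, 5] / [3, 6, 8] / [4] / [7];  Q = [1, 2, 6] / [3, 5, 8] / [4] / [7];  common shape = (3, 3, 1, 1)

Row-insert the values π_1, π_2, … into P one at a time, bumping the leftmost entry strictly greater than the inserted value down to the next row. The recording tableau Q records, in position (i, j), the step at which that cell was added to P.
  Insert 4 (step 1): P = [4];  Q = [1]
  Insert 7 (step 2): P = [4, 7];  Q = [1, 2]
  Insert 6 (step 3): P = [4, 6] / [7];  Q = [1, 2] / [3]
  Insert 1 (step 4): P = [1, 6] / [4] / [7];  Q = [1, 2] / [3] / [4]
  Insert 3 (step 5): P = [1, 3] / [4, 6] / [7];  Q = [1, 2] / [3, 5] / [4]
  Insert 8 (step 6): P = [1, 3, 8] / [4, 6] / [7];  Q = [1, 2, 6] / [3, 5] / [4]
  Insert 2 (step 7): P = [1, 2, 8] / [3, 6] / [4] / [7];  Q = [1, 2, 6] / [3, 5] / [4] / [7]
  Insert 5 (step 8): P = [1, 2, 5] / [3, 6, 8] / [4] / [7];  Q = [1, 2, 6] / [3, 5, 8] / [4] / [7]
Final shape: (3, 3, 1, 1).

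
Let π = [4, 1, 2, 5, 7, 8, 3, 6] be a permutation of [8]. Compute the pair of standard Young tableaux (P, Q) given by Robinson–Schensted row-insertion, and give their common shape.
P = [1, 2, 3, 6, 8] / [4, 5, 7];  Q = [1, 3, 4, 5, 6] / [2, 7, 8];  common shape = (5, 3)

Row-insert the values π_1, π_2, … into P one at a time, bumping the leftmost entry strictly greater than the inserted value down to the next row. The recording tableau Q records, in position (i, j), the step at which that cell was added to P.
  Insert 4 (step 1): P = [4];  Q = [1]
  Insert 1 (step 2): P = [1] / [4];  Q = [1] / [2]
  Insert 2 (step 3): P = [1, 2] / [4];  Q = [1, 3] / [2]
  Insert 5 (step 4): P = [1, 2, 5] / [4];  Q = [1, 3, 4] / [2]
  Insert 7 (step 5): P = [1, 2, 5, 7] / [4];  Q = [1, 3, 4, 5] / [2]
  Insert 8 (step 6): P = [1, 2, 5, 7, 8] / [4];  Q = [1, 3, 4, 5, 6] / [2]
  Insert 3 (step 7): P = [1, 2, 3, 7, 8] / [4, 5];  Q = [1, 3, 4, 5, 6] / [2, 7]
  Insert 6 (step 8): P = [1, 2, 3, 6, 8] / [4, 5, 7];  Q = [1, 3, 4, 5, 6] / [2, 7, 8]
Final shape: (5, 3).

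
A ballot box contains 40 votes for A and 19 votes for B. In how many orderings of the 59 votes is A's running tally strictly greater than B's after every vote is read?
Strict-lead orderings = 497337483739635

Total orderings of the 59 votes with 40 for A: C(59, 40) = 1397281501935165. By the Bertrand ballot formula (Cycle Lemma / reflection principle), the number of orderings in which A is strictly ahead of B throughout is (p − q)/(p + q) · C(p + q, p) = (40 − 19)/(40 + 19) · 1397281501935165 = 497337483739635.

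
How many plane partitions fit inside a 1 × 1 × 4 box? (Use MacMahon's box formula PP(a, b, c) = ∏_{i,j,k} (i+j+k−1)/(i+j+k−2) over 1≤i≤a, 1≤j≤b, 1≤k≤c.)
PP(1, 1, 4) = 5

Evaluate the triple product over i = 1..1, j = 1..1, k = 1..4. The factors are (2/1) · (3/2) · (4/3) · (5/4). The numerators and denominators telescope so the product is an integer; carrying out the multiplication exactly gives PP(1, 1, 4) = 5.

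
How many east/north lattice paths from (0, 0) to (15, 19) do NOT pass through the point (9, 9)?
Number of paths = 1466618560

Total paths from (0, 0) to (15, 19): C(34, 15) = 1855967520. Paths through (9, 9): (paths (0, 0) → (9, 9)) × (paths (9, 9) → (15, 19)) = C(18, 9) · C(16, 6) = 48620 · 8008 = 389348960. Avoidance count = 1855967520 − 389348960 = 1466618560.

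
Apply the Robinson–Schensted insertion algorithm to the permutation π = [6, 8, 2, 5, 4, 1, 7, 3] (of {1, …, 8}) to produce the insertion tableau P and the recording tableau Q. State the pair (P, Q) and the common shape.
P = [1, 3, 7] / [2, 4] / [5, 8] / [6];  Q = [1, 2, 7] / [3, 4] / [5, 8] / [6];  common shape = (3, 2, 2, 1)

Row-insert the values π_1, π_2, … into P one at a time, bumping the leftmost entry strictly greater than the inserted value down to the next row. The recording tableau Q records, in position (i, j), the step at which that cell was added to P.
  Insert 6 (step 1): P = [6];  Q = [1]
  Insert 8 (step 2): P = [6, 8];  Q = [1, 2]
  Insert 2 (step 3): P = [2, 8] / [6];  Q = [1, 2] / [3]
  Insert 5 (step 4): P = [2, 5] / [6, 8];  Q = [1, 2] / [3, 4]
  Insert 4 (step 5): P = [2, 4] / [5, 8] / [6];  Q = [1, 2] / [3, 4] / [5]
  Insert 1 (step 6): P = [1, 4] / [2, 8] / [5] / [6];  Q = [1, 2] / [3, 4] / [5] / [6]
  Insert 7 (step 7): P = [1, 4, 7] / [2, 8] / [5] / [6];  Q = [1, 2, 7] / [3, 4] / [5] / [6]
  Insert 3 (step 8): P = [1, 3, 7] / [2, 4] / [5, 8] / [6];  Q = [1, 2, 7] / [3, 4] / [5, 8] / [6]
Final shape: (3, 2, 2, 1).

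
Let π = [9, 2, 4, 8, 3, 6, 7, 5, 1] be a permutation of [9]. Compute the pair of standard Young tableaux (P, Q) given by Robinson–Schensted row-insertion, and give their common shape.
P = [1, 3, 5, 7] / [2, 6] / [4] / [8] / [9];  Q = [1, 3, 4, 7] / [2, 6] / [5] / [8] / [9];  common shape = (4, 2, 1, 1, 1)

Row-insert the values π_1, π_2, … into P one at a time, bumping the leftmost entry strictly greater than the inserted value down to the next row. The recording tableau Q records, in position (i, j), the step at which that cell was added to P.
  Insert 9 (step 1): P = [9];  Q = [1]
  Insert 2 (step 2): P = [2] / [9];  Q = [1] / [2]
  Insert 4 (step 3): P = [2, 4] / [9];  Q = [1, 3] / [2]
  Insert 8 (step 4): P = [2, 4, 8] / [9];  Q = [1, 3, 4] / [2]
  Insert 3 (step 5): P = [2, 3, 8] / [4] / [9];  Q = [1, 3, 4] / [2] / [5]
  Insert 6 (step 6): P = [2, 3, 6] / [4, 8] / [9];  Q = [1, 3, 4] / [2, 6] / [5]
  Insert 7 (step 7): P = [2, 3, 6, 7] / [4, 8] / [9];  Q = [1, 3, 4, 7] / [2, 6] / [5]
  Insert 5 (step 8): P = [2, 3, 5, 7] / [4, 6] / [8] / [9];  Q = [1, 3, 4, 7] / [2, 6] / [5] / [8]
  Insert 1 (step 9): P = [1, 3, 5, 7] / [2, 6] / [4] / [8] / [9];  Q = [1, 3, 4, 7] / [2, 6] / [5] / [8] / [9]
Final shape: (4, 2, 1, 1, 1).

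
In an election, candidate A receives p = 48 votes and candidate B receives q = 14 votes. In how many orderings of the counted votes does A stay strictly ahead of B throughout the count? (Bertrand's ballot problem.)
Strict-lead orderings = 15946539804825

Total orderings of the 62 votes with 48 for A: C(62, 48) = 29078984349975. By the Bertrand ballot formula (Cycle Lemma / reflection principle), the number of orderings in which A is strictly ahead of B throughout is (p − q)/(p + q) · C(p + q, p) = (48 − 14)/(48 + 14) · 29078984349975 = 15946539804825.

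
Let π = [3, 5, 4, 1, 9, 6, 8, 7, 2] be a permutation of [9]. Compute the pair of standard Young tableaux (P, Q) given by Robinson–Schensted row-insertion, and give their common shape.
P = [1, 2, 6, 7] / [3, 4] / [5, 8] / [9];  Q = [1, 2, 5, 7] / [3, 6] / [4, 8] / [9];  common shape = (4, 2, 2, 1)

Row-insert the values π_1, π_2, … into P one at a time, bumping the leftmost entry strictly greater than the inserted value down to the next row. The recording tableau Q records, in position (i, j), the step at which that cell was added to P.
  Insert 3 (step 1): P = [3];  Q = [1]
  Insert 5 (step 2): P = [3, 5];  Q = [1, 2]
  Insert 4 (step 3): P = [3, 4] / [5];  Q = [1, 2] / [3]
  Insert 1 (step 4): P = [1, 4] / [3] / [5];  Q = [1, 2] / [3] / [4]
  Insert 9 (step 5): P = [1, 4, 9] / [3] / [5];  Q = [1, 2, 5] / [3] / [4]
  Insert 6 (step 6): P = [1, 4, 6] / [3, 9] / [5];  Q = [1, 2, 5] / [3, 6] / [4]
  Insert 8 (step 7): P = [1, 4, 6, 8] / [3, 9] / [5];  Q = [1, 2, 5, 7] / [3, 6] / [4]
  Insert 7 (step 8): P = [1, 4, 6, 7] / [3, 8] / [5, 9];  Q = [1, 2, 5, 7] / [3, 6] / [4, 8]
  Insert 2 (step 9): P = [1, 2, 6, 7] / [3, 4] / [5, 8] / [9];  Q = [1, 2, 5, 7] / [3, 6] / [4, 8] / [9]
Final shape: (4, 2, 2, 1).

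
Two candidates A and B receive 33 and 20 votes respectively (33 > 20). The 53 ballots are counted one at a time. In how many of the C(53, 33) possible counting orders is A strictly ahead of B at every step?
Strict-lead orderings = 49634247352235

Total orderings of the 53 votes with 33 for A: C(53, 33) = 202355008436035. By the Bertrand ballot formula (Cycle Lemma / reflection principle), the number of orderings in which A is strictly ahead of B throughout is (p − q)/(p + q) · C(p + q, p) = (33 − 20)/(33 + 20) · 202355008436035 = 49634247352235.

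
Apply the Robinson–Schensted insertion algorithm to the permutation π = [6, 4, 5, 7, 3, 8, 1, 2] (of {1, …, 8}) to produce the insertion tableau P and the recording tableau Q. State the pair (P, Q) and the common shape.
P = [1, 2, 7, 8] / [3, 5] / [4] / [6];  Q = [1, 3, 4, 6] / [2, 8] / [5] / [7];  common shape = (4, 2, 1, 1)

Row-insert the values π_1, π_2, … into P one at a time, bumping the leftmost entry strictly greater than the inserted value down to the next row. The recording tableau Q records, in position (i, j), the step at which that cell was added to P.
  Insert 6 (step 1): P = [6];  Q = [1]
  Insert 4 (step 2): P = [4] / [6];  Q = [1] / [2]
  Insert 5 (step 3): P = [4, 5] / [6];  Q = [1, 3] / [2]
  Insert 7 (step 4): P = [4, 5, 7] / [6];  Q = [1, 3, 4] / [2]
  Insert 3 (step 5): P = [3, 5, 7] / [4] / [6];  Q = [1, 3, 4] / [2] / [5]
  Insert 8 (step 6): P = [3, 5, 7, 8] / [4] / [6];  Q = [1, 3, 4, 6] / [2] / [5]
  Insert 1 (step 7): P = [1, 5, 7, 8] / [3] / [4] / [6];  Q = [1, 3, 4, 6] / [2] / [5] / [7]
  Insert 2 (step 8): P = [1, 2, 7, 8] / [3, 5] / [4] / [6];  Q = [1, 3, 4, 6] / [2, 8] / [5] / [7]
Final shape: (4, 2, 1, 1).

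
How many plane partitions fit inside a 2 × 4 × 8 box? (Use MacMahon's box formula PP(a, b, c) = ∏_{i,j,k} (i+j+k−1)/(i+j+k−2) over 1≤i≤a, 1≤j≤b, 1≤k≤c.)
PP(2, 4, 8) = 70785

Evaluate the triple product over i = 1..2, j = 1..4, k = 1..8. The factors are (2/1) · (3/2) · (4/3) · (5/4) · (6/5) · (7/6) · (8/7) · (9/8) · … (64 factors total). The numerators and denominators telescope so the product is an integer; carrying out the multiplication exactly gives PP(2, 4, 8) = 70785.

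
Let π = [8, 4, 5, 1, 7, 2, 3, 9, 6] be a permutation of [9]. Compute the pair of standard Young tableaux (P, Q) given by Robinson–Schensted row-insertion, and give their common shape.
P = [1, 2, 3, 6] / [4, 5, 7, 9] / [8];  Q = [1, 3, 5, 8] / [2, 6, 7, 9] / [4];  common shape = (4, 4, 1)

Row-insert the values π_1, π_2, … into P one at a time, bumping the leftmost entry strictly greater than the inserted value down to the next row. The recording tableau Q records, in position (i, j), the step at which that cell was added to P.
  Insert 8 (step 1): P = [8];  Q = [1]
  Insert 4 (step 2): P = [4] / [8];  Q = [1] / [2]
  Insert 5 (step 3): P = [4, 5] / [8];  Q = [1, 3] / [2]
  Insert 1 (step 4): P = [1, 5] / [4] / [8];  Q = [1, 3] / [2] / [4]
  Insert 7 (step 5): P = [1, 5, 7] / [4] / [8];  Q = [1, 3, 5] / [2] / [4]
  Insert 2 (step 6): P = [1, 2, 7] / [4, 5] / [8];  Q = [1, 3, 5] / [2, 6] / [4]
  Insert 3 (step 7): P = [1, 2, 3] / [4, 5, 7] / [8];  Q = [1, 3, 5] / [2, 6, 7] / [4]
  Insert 9 (step 8): P = [1, 2, 3, 9] / [4, 5, 7] / [8];  Q = [1, 3, 5, 8] / [2, 6, 7] / [4]
  Insert 6 (step 9): P = [1, 2, 3, 6] / [4, 5, 7, 9] / [8];  Q = [1, 3, 5, 8] / [2, 6, 7, 9] / [4]
Final shape: (4, 4, 1).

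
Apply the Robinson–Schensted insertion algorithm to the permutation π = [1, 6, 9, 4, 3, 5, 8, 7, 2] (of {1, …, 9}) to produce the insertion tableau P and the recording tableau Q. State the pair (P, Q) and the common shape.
P = [1, 2, 5, 7] / [3, 8] / [4, 9] / [6];  Q = [1, 2, 3, 7] / [4, 6] / [5, 8] / [9];  common shape = (4, 2, 2, 1)

Row-insert the values π_1, π_2, … into P one at a time, bumping the leftmost entry strictly greater than the inserted value down to the next row. The recording tableau Q records, in position (i, j), the step at which that cell was added to P.
  Insert 1 (step 1): P = [1];  Q = [1]
  Insert 6 (step 2): P = [1, 6];  Q = [1, 2]
  Insert 9 (step 3): P = [1, 6, 9];  Q = [1, 2, 3]
  Insert 4 (step 4): P = [1, 4, 9] / [6];  Q = [1, 2, 3] / [4]
  Insert 3 (step 5): P = [1, 3, 9] / [4] / [6];  Q = [1, 2, 3] / [4] / [5]
  Insert 5 (step 6): P = [1, 3, 5] / [4, 9] / [6];  Q = [1, 2, 3] / [4, 6] / [5]
  Insert 8 (step 7): P = [1, 3, 5, 8] / [4, 9] / [6];  Q = [1, 2, 3, 7] / [4, 6] / [5]
  Insert 7 (step 8): P = [1, 3, 5, 7] / [4, 8] / [6, 9];  Q = [1, 2, 3, 7] / [4, 6] / [5, 8]
  Insert 2 (step 9): P = [1, 2, 5, 7] / [3, 8] / [4, 9] / [6];  Q = [1, 2, 3, 7] / [4, 6] / [5, 8] / [9]
Final shape: (4, 2, 2, 1).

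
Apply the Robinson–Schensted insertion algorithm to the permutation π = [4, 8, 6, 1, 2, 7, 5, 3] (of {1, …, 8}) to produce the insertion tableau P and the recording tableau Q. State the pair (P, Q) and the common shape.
P = [1, 2, 3] / [4, 5, 7] / [6] / [8];  Q = [1, 2, 6] / [3, 5, 7] / [4] / [8];  common shape = (3, 3, 1, 1)

Row-insert the values π_1, π_2, … into P one at a time, bumping the leftmost entry strictly greater than the inserted value down to the next row. The recording tableau Q records, in position (i, j), the step at which that cell was added to P.
  Insert 4 (step 1): P = [4];  Q = [1]
  Insert 8 (step 2): P = [4, 8];  Q = [1, 2]
  Insert 6 (step 3): P = [4, 6] / [8];  Q = [1, 2] / [3]
  Insert 1 (step 4): P = [1, 6] / [4] / [8];  Q = [1, 2] / [3] / [4]
  Insert 2 (step 5): P = [1, 2] / [4, 6] / [8];  Q = [1, 2] / [3, 5] / [4]
  Insert 7 (step 6): P = [1, 2, 7] / [4, 6] / [8];  Q = [1, 2, 6] / [3, 5] / [4]
  Insert 5 (step 7): P = [1, 2, 5] / [4, 6, 7] / [8];  Q = [1, 2, 6] / [3, 5, 7] / [4]
  Insert 3 (step 8): P = [1, 2, 3] / [4, 5, 7] / [6] / [8];  Q = [1, 2, 6] / [3, 5, 7] / [4] / [8]
Final shape: (3, 3, 1, 1).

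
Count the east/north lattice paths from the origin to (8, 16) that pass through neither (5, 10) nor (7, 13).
Number of paths = 293259

Inclusion–exclusion. Total paths: C(24, 8) = 735471. Through P₁: C(15, 5)·C(9, 3) = 252252. Through P₂: C(20, 7)·C(4, 1) = 310080. Since P₁ is strictly southwest of P₂, a monotone path through both must visit P₁ then P₂; paths through both = C(15, 5)·C(5, 2)·C(4, 1) = 120120. Avoid both = 735471 − 252252 − 310080 + 120120 = 293259.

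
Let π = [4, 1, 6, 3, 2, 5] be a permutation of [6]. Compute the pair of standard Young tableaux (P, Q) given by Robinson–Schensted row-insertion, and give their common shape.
P = [1, 2, 5] / [3, 6] / [4];  Q = [1, 3, 6] / [2, 4] / [5];  common shape = (3, 2, 1)

Row-insert the values π_1, π_2, … into P one at a time, bumping the leftmost entry strictly greater than the inserted value down to the next row. The recording tableau Q records, in position (i, j), the step at which that cell was added to P.
  Insert 4 (step 1): P = [4];  Q = [1]
  Insert 1 (step 2): P = [1] / [4];  Q = [1] / [2]
  Insert 6 (step 3): P = [1, 6] / [4];  Q = [1, 3] / [2]
  Insert 3 (step 4): P = [1, 3] / [4, 6];  Q = [1, 3] / [2, 4]
  Insert 2 (step 5): P = [1, 2] / [3, 6] / [4];  Q = [1, 3] / [2, 4] / [5]
  Insert 5 (step 6): P = [1, 2, 5] / [3, 6] / [4];  Q = [1, 3, 6] / [2, 4] / [5]
Final shape: (3, 2, 1).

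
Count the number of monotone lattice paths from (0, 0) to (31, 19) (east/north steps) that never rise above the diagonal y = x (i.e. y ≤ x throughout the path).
Number of paths = 12352414499425

By the reflection principle (André's argument), the number of monotone paths to (31, 19) with n ≤ m that never go above y = x is C(50, 31) − C(50, 32) = 30405943383200 − 18053528883775 = 12352414499425.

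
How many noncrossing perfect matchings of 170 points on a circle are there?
C_85 = 1063353702922273835973036658043476458723103404520

These noncrossing handshakes are counted by the Catalan number C_n = (1/(n + 1)) · C(2n, n). For n = 85: C_85 = (1/86) · C(170, 85) = 91448418451315549893681152591738975450186892788720/86 = 1063353702922273835973036658043476458723103404520.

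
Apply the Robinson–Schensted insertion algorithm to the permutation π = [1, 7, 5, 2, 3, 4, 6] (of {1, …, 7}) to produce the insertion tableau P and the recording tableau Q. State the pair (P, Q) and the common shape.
P = [1, 2, 3, 4, 6] / [5] / [7];  Q = [1, 2, 5, 6, 7] / [3] / [4];  common shape = (5, 1, 1)

Row-insert the values π_1, π_2, … into P one at a time, bumping the leftmost entry strictly greater than the inserted value down to the next row. The recording tableau Q records, in position (i, j), the step at which that cell was added to P.
  Insert 1 (step 1): P = [1];  Q = [1]
  Insert 7 (step 2): P = [1, 7];  Q = [1, 2]
  Insert 5 (step 3): P = [1, 5] / [7];  Q = [1, 2] / [3]
  Insert 2 (step 4): P = [1, 2] / [5] / [7];  Q = [1, 2] / [3] / [4]
  Insert 3 (step 5): P = [1, 2, 3] / [5] / [7];  Q = [1, 2, 5] / [3] / [4]
  Insert 4 (step 6): P = [1, 2, 3, 4] / [5] / [7];  Q = [1, 2, 5, 6] / [3] / [4]
  Insert 6 (step 7): P = [1, 2, 3, 4, 6] / [5] / [7];  Q = [1, 2, 5, 6, 7] / [3] / [4]
Final shape: (5, 1, 1).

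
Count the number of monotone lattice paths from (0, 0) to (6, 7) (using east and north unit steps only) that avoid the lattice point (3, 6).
Number of paths = 1380

Total paths from (0, 0) to (6, 7): C(13, 6) = 1716. Paths through (3, 6): (paths (0, 0) → (3, 6)) × (paths (3, 6) → (6, 7)) = C(9, 3) · C(4, 3) = 84 · 4 = 336. Avoidance count = 1716 − 336 = 1380.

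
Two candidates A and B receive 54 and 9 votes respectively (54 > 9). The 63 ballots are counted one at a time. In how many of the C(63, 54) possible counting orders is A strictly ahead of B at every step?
Strict-lead orderings = 16905492725

Total orderings of the 63 votes with 54 for A: C(63, 54) = 23667689815. By the Bertrand ballot formula (Cycle Lemma / reflection principle), the number of orderings in which A is strictly ahead of B throughout is (p − q)/(p + q) · C(p + q, p) = (54 − 9)/(54 + 9) · 23667689815 = 16905492725.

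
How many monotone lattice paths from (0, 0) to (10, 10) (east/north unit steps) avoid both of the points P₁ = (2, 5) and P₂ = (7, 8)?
Number of paths = 105139

Inclusion–exclusion. Total paths: C(20, 10) = 184756. Through P₁: C(7, 2)·C(13, 8) = 27027. Through P₂: C(15, 7)·C(5, 3) = 64350. Since P₁ is strictly southwest of P₂, a monotone path through both must visit P₁ then P₂; paths through both = C(7, 2)·C(8, 5)·C(5, 3) = 11760. Avoid both = 184756 − 27027 − 64350 + 11760 = 105139.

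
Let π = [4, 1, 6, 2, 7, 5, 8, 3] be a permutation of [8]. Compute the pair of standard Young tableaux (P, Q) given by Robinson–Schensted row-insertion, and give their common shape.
P = [1, 2, 3, 8] / [4, 5, 7] / [6];  Q = [1, 3, 5, 7] / [2, 4, 6] / [8];  common shape = (4, 3, 1)

Row-insert the values π_1, π_2, … into P one at a time, bumping the leftmost entry strictly greater than the inserted value down to the next row. The recording tableau Q records, in position (i, j), the step at which that cell was added to P.
  Insert 4 (step 1): P = [4];  Q = [1]
  Insert 1 (step 2): P = [1] / [4];  Q = [1] / [2]
  Insert 6 (step 3): P = [1, 6] / [4];  Q = [1, 3] / [2]
  Insert 2 (step 4): P = [1, 2] / [4, 6];  Q = [1, 3] / [2, 4]
  Insert 7 (step 5): P = [1, 2, 7] / [4, 6];  Q = [1, 3, 5] / [2, 4]
  Insert 5 (step 6): P = [1, 2, 5] / [4, 6, 7];  Q = [1, 3, 5] / [2, 4, 6]
  Insert 8 (step 7): P = [1, 2, 5, 8] / [4, 6, 7];  Q = [1, 3, 5, 7] / [2, 4, 6]
  Insert 3 (step 8): P = [1, 2, 3, 8] / [4, 5, 7] / [6];  Q = [1, 3, 5, 7] / [2, 4, 6] / [8]
Final shape: (4, 3, 1).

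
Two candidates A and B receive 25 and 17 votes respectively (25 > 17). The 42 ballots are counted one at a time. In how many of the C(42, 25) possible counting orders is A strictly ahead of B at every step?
Strict-lead orderings = 48507033744

Total orderings of the 42 votes with 25 for A: C(42, 25) = 254661927156. By the Bertrand ballot formula (Cycle Lemma / reflection principle), the number of orderings in which A is strictly ahead of B throughout is (p − q)/(p + q) · C(p + q, p) = (25 − 17)/(25 + 17) · 254661927156 = 48507033744.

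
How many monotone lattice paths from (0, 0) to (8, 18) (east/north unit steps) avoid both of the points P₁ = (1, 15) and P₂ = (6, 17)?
Number of paths = 1258522

Inclusion–exclusion. Total paths: C(26, 8) = 1562275. Through P₁: C(16, 1)·C(10, 7) = 1920. Through P₂: C(23, 6)·C(3, 2) = 302841. Since P₁ is strictly southwest of P₂, a monotone path through both must visit P₁ then P₂; paths through both = C(16, 1)·C(7, 5)·C(3, 2) = 1008. Avoid both = 1562275 − 1920 − 302841 + 1008 = 1258522.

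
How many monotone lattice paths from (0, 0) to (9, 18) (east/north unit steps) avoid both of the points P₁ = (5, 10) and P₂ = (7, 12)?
Number of paths = 2293980

Inclusion–exclusion. Total paths: C(27, 9) = 4686825. Through P₁: C(15, 5)·C(12, 4) = 1486485. Through P₂: C(19, 7)·C(8, 2) = 1410864. Since P₁ is strictly southwest of P₂, a monotone path through both must visit P₁ then P₂; paths through both = C(15, 5)·C(4, 2)·C(8, 2) = 504504. Avoid both = 4686825 − 1486485 − 1410864 + 504504 = 2293980.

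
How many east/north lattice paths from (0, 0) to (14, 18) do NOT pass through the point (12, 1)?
Number of paths = 471433377

Total paths from (0, 0) to (14, 18): C(32, 14) = 471435600. Paths through (12, 1): (paths (0, 0) → (12, 1)) × (paths (12, 1) → (14, 18)) = C(13, 12) · C(19, 2) = 13 · 171 = 2223. Avoidance count = 471435600 − 2223 = 471433377.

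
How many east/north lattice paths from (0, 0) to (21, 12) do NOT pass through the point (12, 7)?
Number of paths = 253940544

Total paths from (0, 0) to (21, 12): C(33, 21) = 354817320. Paths through (12, 7): (paths (0, 0) → (12, 7)) × (paths (12, 7) → (21, 12)) = C(19, 12) · C(14, 9) = 50388 · 2002 = 100876776. Avoidance count = 354817320 − 100876776 = 253940544.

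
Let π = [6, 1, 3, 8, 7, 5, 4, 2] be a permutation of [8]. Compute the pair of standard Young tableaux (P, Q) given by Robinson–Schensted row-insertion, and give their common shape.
P = [1, 2, 4] / [3, 7] / [5] / [6] / [8];  Q = [1, 3, 4] / [2, 5] / [6] / [7] / [8];  common shape = (3, 2, 1, 1, 1)

Row-insert the values π_1, π_2, … into P one at a time, bumping the leftmost entry strictly greater than the inserted value down to the next row. The recording tableau Q records, in position (i, j), the step at which that cell was added to P.
  Insert 6 (step 1): P = [6];  Q = [1]
  Insert 1 (step 2): P = [1] / [6];  Q = [1] / [2]
  Insert 3 (step 3): P = [1, 3] / [6];  Q = [1, 3] / [2]
  Insert 8 (step 4): P = [1, 3, 8] / [6];  Q = [1, 3, 4] / [2]
  Insert 7 (step 5): P = [1, 3, 7] / [6, 8];  Q = [1, 3, 4] / [2, 5]
  Insert 5 (step 6): P = [1, 3, 5] / [6, 7] / [8];  Q = [1, 3, 4] / [2, 5] / [6]
  Insert 4 (step 7): P = [1, 3, 4] / [5, 7] / [6] / [8];  Q = [1, 3, 4] / [2, 5] / [6] / [7]
  Insert 2 (step 8): P = [1, 2, 4] / [3, 7] / [5] / [6] / [8];  Q = [1, 3, 4] / [2, 5] / [6] / [7] / [8]
Final shape: (3, 2, 1, 1, 1).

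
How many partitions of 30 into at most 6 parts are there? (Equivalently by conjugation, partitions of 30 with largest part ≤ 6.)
p(30, parts ≤ 6) = 1206

Use the recurrence p(n, m) = p(n, m−1) + p(n−m, m): either the largest part is < m (count p(n, m−1)) or the largest part is exactly m (remove one copy of m, count p(n−m, m)). With p(0, ·) = 1 this gives p(30, parts ≤ 6) = 1206. (By conjugating Young diagrams, this also counts partitions of 30 into at most 6 parts.)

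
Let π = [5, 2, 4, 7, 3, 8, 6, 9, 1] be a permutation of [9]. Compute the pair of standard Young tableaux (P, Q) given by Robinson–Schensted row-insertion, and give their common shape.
P = [1, 3, 6, 8, 9] / [2, 7] / [4] / [5];  Q = [1, 3, 4, 6, 8] / [2, 7] / [5] / [9];  common shape = (5, 2, 1, 1)

Row-insert the values π_1, π_2, … into P one at a time, bumping the leftmost entry strictly greater than the inserted value down to the next row. The recording tableau Q records, in position (i, j), the step at which that cell was added to P.
  Insert 5 (step 1): P = [5];  Q = [1]
  Insert 2 (step 2): P = [2] / [5];  Q = [1] / [2]
  Insert 4 (step 3): P = [2, 4] / [5];  Q = [1, 3] / [2]
  Insert 7 (step 4): P = [2, 4, 7] / [5];  Q = [1, 3, 4] / [2]
  Insert 3 (step 5): P = [2, 3, 7] / [4] / [5];  Q = [1, 3, 4] / [2] / [5]
  Insert 8 (step 6): P = [2, 3, 7, 8] / [4] / [5];  Q = [1, 3, 4, 6] / [2] / [5]
  Insert 6 (step 7): P = [2, 3, 6, 8] / [4, 7] / [5];  Q = [1, 3, 4, 6] / [2, 7] / [5]
  Insert 9 (step 8): P = [2, 3, 6, 8, 9] / [4, 7] / [5];  Q = [1, 3, 4, 6, 8] / [2, 7] / [5]
  Insert 1 (step 9): P = [1, 3, 6, 8, 9] / [2, 7] / [4] / [5];  Q = [1, 3, 4, 6, 8] / [2, 7] / [5] / [9]
Final shape: (5, 2, 1, 1).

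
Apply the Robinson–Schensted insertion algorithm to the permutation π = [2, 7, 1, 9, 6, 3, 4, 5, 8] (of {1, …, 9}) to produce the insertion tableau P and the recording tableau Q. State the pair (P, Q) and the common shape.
P = [1, 3, 4, 5, 8] / [2, 6, 9] / [7];  Q = [1, 2, 4, 8, 9] / [3, 5, 7] / [6];  common shape = (5, 3, 1)

Row-insert the values π_1, π_2, … into P one at a time, bumping the leftmost entry strictly greater than the inserted value down to the next row. The recording tableau Q records, in position (i, j), the step at which that cell was added to P.
  Insert 2 (step 1): P = [2];  Q = [1]
  Insert 7 (step 2): P = [2, 7];  Q = [1, 2]
  Insert 1 (step 3): P = [1, 7] / [2];  Q = [1, 2] / [3]
  Insert 9 (step 4): P = [1, 7, 9] / [2];  Q = [1, 2, 4] / [3]
  Insert 6 (step 5): P = [1, 6, 9] / [2, 7];  Q = [1, 2, 4] / [3, 5]
  Insert 3 (step 6): P = [1, 3, 9] / [2, 6] / [7];  Q = [1, 2, 4] / [3, 5] / [6]
  Insert 4 (step 7): P = [1, 3, 4] / [2, 6, 9] / [7];  Q = [1, 2, 4] / [3, 5, 7] / [6]
  Insert 5 (step 8): P = [1, 3, 4, 5] / [2, 6, 9] / [7];  Q = [1, 2, 4, 8] / [3, 5, 7] / [6]
  Insert 8 (step 9): P = [1, 3, 4, 5, 8] / [2, 6, 9] / [7];  Q = [1, 2, 4, 8, 9] / [3, 5, 7] / [6]
Final shape: (5, 3, 1).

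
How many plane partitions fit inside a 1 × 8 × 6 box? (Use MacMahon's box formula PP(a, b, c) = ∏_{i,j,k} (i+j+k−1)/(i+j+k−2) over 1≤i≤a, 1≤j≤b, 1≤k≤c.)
PP(1, 8, 6) = 3003

Evaluate the triple product over i = 1..1, j = 1..8, k = 1..6. The factors are (2/1) · (3/2) · (4/3) · (5/4) · (6/5) · (7/6) · (3/2) · (4/3) · … (48 factors total). The numerators and denominators telescope so the product is an integer; carrying out the multiplication exactly gives PP(1, 8, 6) = 3003.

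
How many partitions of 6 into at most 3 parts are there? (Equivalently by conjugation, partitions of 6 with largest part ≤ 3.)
p(6, parts ≤ 3) = 7

Partitions of 6 with all parts ≤ 3: 3+3, 3+2+1, 3+1+1+1, 2+2+2, 2+2+1+1, 2+1+1+1+1, 1+1+1+1+1+1. Count = 7.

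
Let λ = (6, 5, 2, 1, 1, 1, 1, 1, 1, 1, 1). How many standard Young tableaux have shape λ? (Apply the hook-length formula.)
# SYT of shape (6, 5, 2, 1, 1, 1, 1, 1, 1, 1, 1) = 44895708

Hook-length formula: f^λ = n! / Π hook(c), product over all cells c of the Young diagram. For λ = (6, 5, 2, 1, 1, 1, 1, 1, 1, 1, 1), n = 21 boxes. Hook lengths by row (left-to-right, top-to-bottom): [16, 7, 5, 4, 3, 1]; [14, 5, 3, 2, 1]; [10, 1]; [8]; [7]; [6]; [5]; [4]; [3]; [2]; [1]. Product of hooks = 1137991680000. So f^λ = 21! / 1137991680000 = 51090942171709440000 / 1137991680000 = 44895708.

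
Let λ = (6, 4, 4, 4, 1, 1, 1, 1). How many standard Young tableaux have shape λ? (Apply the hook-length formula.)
# SYT of shape (6, 4, 4, 4, 1, 1, 1, 1) = 861780150

Hook-length formula: f^λ = n! / Π hook(c), product over all cells c of the Young diagram. For λ = (6, 4, 4, 4, 1, 1, 1, 1), n = 22 boxes. Hook lengths by row (left-to-right, top-to-bottom): [13, 8, 7, 6, 2, 1]; [10, 5, 4, 3]; [9, 4, 3, 2]; [8, 3, 2, 1]; [4]; [3]; [2]; [1]. Product of hooks = 1304277811200. So f^λ = 22! / 1304277811200 = 1124000727777607680000 / 1304277811200 = 861780150.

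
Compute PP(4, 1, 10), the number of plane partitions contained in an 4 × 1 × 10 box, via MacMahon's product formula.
PP(4, 1, 10) = 1001

Evaluate the triple product over i = 1..4, j = 1..1, k = 1..10. The factors are (2/1) · (3/2) · (4/3) · (5/4) · (6/5) · (7/6) · (8/7) · (9/8) · … (40 factors total). The numerators and denominators telescope so the product is an integer; carrying out the multiplication exactly gives PP(4, 1, 10) = 1001.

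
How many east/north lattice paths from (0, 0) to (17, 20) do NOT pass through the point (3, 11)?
Number of paths = 15607911550

Total paths from (0, 0) to (17, 20): C(37, 17) = 15905368710. Paths through (3, 11): (paths (0, 0) → (3, 11)) × (paths (3, 11) → (17, 20)) = C(14, 3) · C(23, 14) = 364 · 817190 = 297457160. Avoidance count = 15905368710 − 297457160 = 15607911550.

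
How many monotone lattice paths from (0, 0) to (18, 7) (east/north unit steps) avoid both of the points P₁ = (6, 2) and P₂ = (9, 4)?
Number of paths = 211736

Inclusion–exclusion. Total paths: C(25, 18) = 480700. Through P₁: C(8, 6)·C(17, 12) = 173264. Through P₂: C(13, 9)·C(12, 9) = 157300. Since P₁ is strictly southwest of P₂, a monotone path through both must visit P₁ then P₂; paths through both = C(8, 6)·C(5, 3)·C(12, 9) = 61600. Avoid both = 480700 − 173264 − 157300 + 61600 = 211736.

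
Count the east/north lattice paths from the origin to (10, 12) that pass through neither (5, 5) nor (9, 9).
Number of paths = 323142

Inclusion–exclusion. Total paths: C(22, 10) = 646646. Through P₁: C(10, 5)·C(12, 5) = 199584. Through P₂: C(18, 9)·C(4, 1) = 194480. Since P₁ is strictly southwest of P₂, a monotone path through both must visit P₁ then P₂; paths through both = C(10, 5)·C(8, 4)·C(4, 1) = 70560. Avoid both = 646646 − 199584 − 194480 + 70560 = 323142.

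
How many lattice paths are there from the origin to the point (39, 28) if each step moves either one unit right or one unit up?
Number of paths = 5864393356544251760

A monotone lattice path from (0, 0) to (39, 28) consists of 39 east steps and 28 north steps in some order, so it is determined by which 39 of the 67 steps are east. The count is C(67, 39) = 5864393356544251760.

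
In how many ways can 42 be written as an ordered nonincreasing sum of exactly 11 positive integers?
p(42, 11 parts) = 4802

Partitions of n into exactly k parts are in bijection with partitions of n − k into at most k parts (subtract 1 from each part). So p(42, exactly 11) = p(31, parts ≤ 11). Computing via the recurrence p(m, j) = p(m, j−1) + p(m−j, j) gives 4802.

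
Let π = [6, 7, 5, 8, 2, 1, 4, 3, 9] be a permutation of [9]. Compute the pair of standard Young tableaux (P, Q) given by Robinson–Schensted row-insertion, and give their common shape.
P = [1, 3, 8, 9] / [2, 4] / [5, 7] / [6];  Q = [1, 2, 4, 9] / [3, 7] / [5, 8] / [6];  common shape = (4, 2, 2, 1)

Row-insert the values π_1, π_2, … into P one at a time, bumping the leftmost entry strictly greater than the inserted value down to the next row. The recording tableau Q records, in position (i, j), the step at which that cell was added to P.
  Insert 6 (step 1): P = [6];  Q = [1]
  Insert 7 (step 2): P = [6, 7];  Q = [1, 2]
  Insert 5 (step 3): P = [5, 7] / [6];  Q = [1, 2] / [3]
  Insert 8 (step 4): P = [5, 7, 8] / [6];  Q = [1, 2, 4] / [3]
  Insert 2 (step 5): P = [2, 7, 8] / [5] / [6];  Q = [1, 2, 4] / [3] / [5]
  Insert 1 (step 6): P = [1, 7, 8] / [2] / [5] / [6];  Q = [1, 2, 4] / [3] / [5] / [6]
  Insert 4 (step 7): P = [1, 4, 8] / [2, 7] / [5] / [6];  Q = [1, 2, 4] / [3, 7] / [5] / [6]
  Insert 3 (step 8): P = [1, 3, 8] / [2, 4] / [5, 7] / [6];  Q = [1, 2, 4] / [3, 7] / [5, 8] / [6]
  Insert 9 (step 9): P = [1, 3, 8, 9] / [2, 4] / [5, 7] / [6];  Q = [1, 2, 4, 9] / [3, 7] / [5, 8] / [6]
Final shape: (4, 2, 2, 1).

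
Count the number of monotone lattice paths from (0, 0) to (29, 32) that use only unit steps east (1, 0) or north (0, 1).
Number of paths = 218169540588403635

A monotone lattice path from (0, 0) to (29, 32) consists of 29 east steps and 32 north steps in some order, so it is determined by which 29 of the 61 steps are east. The count is C(61, 29) = 218169540588403635.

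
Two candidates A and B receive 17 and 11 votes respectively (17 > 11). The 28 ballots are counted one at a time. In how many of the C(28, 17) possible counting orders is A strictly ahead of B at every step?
Strict-lead orderings = 4601610

Total orderings of the 28 votes with 17 for A: C(28, 17) = 21474180. By the Bertrand ballot formula (Cycle Lemma / reflection principle), the number of orderings in which A is strictly ahead of B throughout is (p − q)/(p + q) · C(p + q, p) = (17 − 11)/(17 + 11) · 21474180 = 4601610.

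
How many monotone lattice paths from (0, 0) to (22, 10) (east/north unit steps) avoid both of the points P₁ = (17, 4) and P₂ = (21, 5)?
Number of paths = 61532040

Inclusion–exclusion. Total paths: C(32, 22) = 64512240. Through P₁: C(21, 17)·C(11, 5) = 2765070. Through P₂: C(26, 21)·C(6, 1) = 394680. Since P₁ is strictly southwest of P₂, a monotone path through both must visit P₁ then P₂; paths through both = C(21, 17)·C(5, 4)·C(6, 1) = 179550. Avoid both = 64512240 − 2765070 − 394680 + 179550 = 61532040.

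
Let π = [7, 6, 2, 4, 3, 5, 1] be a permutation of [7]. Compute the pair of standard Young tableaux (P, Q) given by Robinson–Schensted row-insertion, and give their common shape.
P = [1, 3, 5] / [2] / [4] / [6] / [7];  Q = [1, 4, 6] / [2] / [3] / [5] / [7];  common shape = (3, 1, 1, 1, 1)

Row-insert the values π_1, π_2, … into P one at a time, bumping the leftmost entry strictly greater than the inserted value down to the next row. The recording tableau Q records, in position (i, j), the step at which that cell was added to P.
  Insert 7 (step 1): P = [7];  Q = [1]
  Insert 6 (step 2): P = [6] / [7];  Q = [1] / [2]
  Insert 2 (step 3): P = [2] / [6] / [7];  Q = [1] / [2] / [3]
  Insert 4 (step 4): P = [2, 4] / [6] / [7];  Q = [1, 4] / [2] / [3]
  Insert 3 (step 5): P = [2, 3] / [4] / [6] / [7];  Q = [1, 4] / [2] / [3] / [5]
  Insert 5 (step 6): P = [2, 3, 5] / [4] / [6] / [7];  Q = [1, 4, 6] / [2] / [3] / [5]
  Insert 1 (step 7): P = [1, 3, 5] / [2] / [4] / [6] / [7];  Q = [1, 4, 6] / [2] / [3] / [5] / [7]
Final shape: (3, 1, 1, 1, 1).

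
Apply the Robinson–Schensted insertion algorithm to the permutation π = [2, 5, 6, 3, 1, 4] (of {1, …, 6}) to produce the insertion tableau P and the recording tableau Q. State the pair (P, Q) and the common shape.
P = [1, 3, 4] / [2, 6] / [5];  Q = [1, 2, 3] / [4, 6] / [5];  common shape = (3, 2, 1)

Row-insert the values π_1, π_2, … into P one at a time, bumping the leftmost entry strictly greater than the inserted value down to the next row. The recording tableau Q records, in position (i, j), the step at which that cell was added to P.
  Insert 2 (step 1): P = [2];  Q = [1]
  Insert 5 (step 2): P = [2, 5];  Q = [1, 2]
  Insert 6 (step 3): P = [2, 5, 6];  Q = [1, 2, 3]
  Insert 3 (step 4): P = [2, 3, 6] / [5];  Q = [1, 2, 3] / [4]
  Insert 1 (step 5): P = [1, 3, 6] / [2] / [5];  Q = [1, 2, 3] / [4] / [5]
  Insert 4 (step 6): P = [1, 3, 4] / [2, 6] / [5];  Q = [1, 2, 3] / [4, 6] / [5]
Final shape: (3, 2, 1).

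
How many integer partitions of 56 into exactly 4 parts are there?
p(56, 4 parts) = 1285

Partitions of n into exactly k parts are in bijection with partitions of n − k into at most k parts (subtract 1 from each part). So p(56, exactly 4) = p(52, parts ≤ 4). Computing via the recurrence p(m, j) = p(m, j−1) + p(m−j, j) gives 1285.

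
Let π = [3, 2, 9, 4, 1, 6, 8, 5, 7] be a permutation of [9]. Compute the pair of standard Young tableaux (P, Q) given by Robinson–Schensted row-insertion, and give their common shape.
P = [1, 4, 5, 7] / [2, 6, 8] / [3, 9];  Q = [1, 3, 6, 7] / [2, 4, 9] / [5, 8];  common shape = (4, 3, 2)

Row-insert the values π_1, π_2, … into P one at a time, bumping the leftmost entry strictly greater than the inserted value down to the next row. The recording tableau Q records, in position (i, j), the step at which that cell was added to P.
  Insert 3 (step 1): P = [3];  Q = [1]
  Insert 2 (step 2): P = [2] / [3];  Q = [1] / [2]
  Insert 9 (step 3): P = [2, 9] / [3];  Q = [1, 3] / [2]
  Insert 4 (step 4): P = [2, 4] / [3, 9];  Q = [1, 3] / [2, 4]
  Insert 1 (step 5): P = [1, 4] / [2, 9] / [3];  Q = [1, 3] / [2, 4] / [5]
  Insert 6 (step 6): P = [1, 4, 6] / [2, 9] / [3];  Q = [1, 3, 6] / [2, 4] / [5]
  Insert 8 (step 7): P = [1, 4, 6, 8] / [2, 9] / [3];  Q = [1, 3, 6, 7] / [2, 4] / [5]
  Insert 5 (step 8): P = [1, 4, 5, 8] / [2, 6] / [3, 9];  Q = [1, 3, 6, 7] / [2, 4] / [5, 8]
  Insert 7 (step 9): P = [1, 4, 5, 7] / [2, 6, 8] / [3, 9];  Q = [1, 3, 6, 7] / [2, 4, 9] / [5, 8]
Final shape: (4, 3, 2).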